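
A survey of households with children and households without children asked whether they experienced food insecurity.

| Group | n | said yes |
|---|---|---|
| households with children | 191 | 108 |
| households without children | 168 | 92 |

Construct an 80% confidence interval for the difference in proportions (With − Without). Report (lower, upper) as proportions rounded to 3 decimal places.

(-0.050, 0.085)

Sample proportions: 108/191 = 0.5654, 92/168 = 0.5476.
Each SE is √(p̂(1−p̂)/n): √(0.5654·0.4346/191) = 0.03587 and √(0.5476·0.4524/168) = 0.03840.
SE(p̂₁ − p̂₂) = √(SE₁² + SE₂²) = √(0.0012866569 + 0.00147456) = 0.05255, since the two samples are independent.
At 80% confidence z* = 1.282; margin = 1.282 × 0.05255 = 0.06737.
The difference is 0.5654 − 0.5476 = 0.0178, so the interval is 0.0178 ± 0.06737 = (-0.050, 0.085).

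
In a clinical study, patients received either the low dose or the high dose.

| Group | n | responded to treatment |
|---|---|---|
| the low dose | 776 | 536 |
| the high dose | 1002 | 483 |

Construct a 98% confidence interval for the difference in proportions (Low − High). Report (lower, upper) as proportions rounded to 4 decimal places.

(0.1554, 0.2620)

p̂₁ = 536/776 = 0.6907 and p̂₂ = 483/1002 = 0.4820.
SE₁ = √(p̂₁(1−p̂₁)/n₁) = √(0.6907·0.3093/776) = 0.01659; SE₂ = √(0.4820·0.5180/1002) = 0.01579.
Independent samples: SE of the difference = √(SE₁² + SE₂²) = √(0.0002752281 + 0.0002493241) = 0.02290.
z* for 98% confidence is 2.326, so the margin of error is 2.326 × 0.02290 = 0.05327.
Point estimate p̂₁ − p̂₂ = 0.6907 − 0.4820 = 0.2087.
0.2087 ± 0.05327 → (0.1554, 0.2620).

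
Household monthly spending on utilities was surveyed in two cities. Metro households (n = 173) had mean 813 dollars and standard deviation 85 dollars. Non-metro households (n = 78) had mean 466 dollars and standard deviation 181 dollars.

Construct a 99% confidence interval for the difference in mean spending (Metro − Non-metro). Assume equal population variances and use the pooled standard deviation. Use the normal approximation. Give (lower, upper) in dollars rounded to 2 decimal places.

(303.80, 390.20)

Pooled variance s_p² = [172·85² + 77·181²] / (173+78−2) = 15121.6747, so s_p = 122.9702.
SE_diff = s_p·√(1/n₁ + 1/n₂) = 122.9702·√(1/173 + 1/78) = 16.7713.
z* = 2.576; margin = 2.576 × 16.7713 = 43.2029.
Difference = 813 − 466 = 347.0000.
347.0000 ± 43.2029 → (303.80, 390.20).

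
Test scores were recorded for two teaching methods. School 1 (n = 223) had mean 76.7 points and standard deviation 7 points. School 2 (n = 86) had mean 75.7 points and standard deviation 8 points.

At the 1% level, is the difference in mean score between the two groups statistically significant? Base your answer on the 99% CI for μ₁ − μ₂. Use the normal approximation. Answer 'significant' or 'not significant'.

not significant

Per-group SEs: s₁/√n₁ = 7/√223 = 0.4688, s₂/√n₂ = 8/√86 = 0.8627.
Unpooled SE of the difference: √(0.21977344 + 0.74425129) = 0.9818.
Margin of error = z* · SE = 2.576 × 0.9818 = 2.5291.
x̄₁ − x̄₂ = 76.7 − 75.7 = 1.0000.
CI: 1.0000 ± 2.5291 = (-1.5291, 3.5291).
The interval (-1.5291, 3.5291) contains 0, so the difference is not significant.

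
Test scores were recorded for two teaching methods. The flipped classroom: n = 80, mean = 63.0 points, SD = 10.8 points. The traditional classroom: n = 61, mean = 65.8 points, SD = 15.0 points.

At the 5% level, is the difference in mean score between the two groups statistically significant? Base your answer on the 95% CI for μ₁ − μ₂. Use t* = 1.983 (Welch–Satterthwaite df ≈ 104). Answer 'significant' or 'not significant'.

SE₁ = s₁/√n₁ = 10.8/√80 = 1.2075; SE₂ = 15.0/√61 = 1.9206.
Independent samples, unequal variances: SE_diff = √(SE₁² + SE₂²) = √(1.45805625 + 3.68870436) = 2.2686.
t* = 1.983, so margin of error = 1.983 × 2.2686 = 4.4986.
Difference in means = 63.0 − 65.8 = -2.8000.
-2.8000 ± 4.4986 → (-7.2986, 1.6986).
The interval (-7.2986, 1.6986) contains 0, so the difference is not significant.

not significant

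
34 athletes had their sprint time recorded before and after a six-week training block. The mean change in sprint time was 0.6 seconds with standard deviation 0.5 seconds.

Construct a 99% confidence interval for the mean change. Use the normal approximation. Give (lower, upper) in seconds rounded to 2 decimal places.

(0.38, 0.82)

This is a matched-pairs design, so SE = s_d/√n = 0.5/√34 = 0.0857.
Margin = 2.576 × 0.0857 = 0.2208; the interval is 0.6 ± 0.2208 = (0.38, 0.82).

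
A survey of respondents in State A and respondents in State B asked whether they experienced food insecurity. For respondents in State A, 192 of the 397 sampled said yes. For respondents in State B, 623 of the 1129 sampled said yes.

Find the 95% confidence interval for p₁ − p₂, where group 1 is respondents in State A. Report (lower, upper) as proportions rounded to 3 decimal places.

(-0.125, -0.011)

Sample proportions: 192/397 = 0.4836, 623/1129 = 0.5518.
Each SE is √(p̂(1−p̂)/n): √(0.4836·0.5164/397) = 0.02508 and √(0.5518·0.4482/1129) = 0.01480.
SE(p̂₁ − p̂₂) = √(SE₁² + SE₂²) = √(0.0006290064 + 0.00021904) = 0.02912, since the two samples are independent.
At 95% confidence z* = 1.960; margin = 1.960 × 0.02912 = 0.05708.
The difference is 0.4836 − 0.5518 = -0.0682, so the interval is -0.0682 ± 0.05708 = (-0.125, -0.011).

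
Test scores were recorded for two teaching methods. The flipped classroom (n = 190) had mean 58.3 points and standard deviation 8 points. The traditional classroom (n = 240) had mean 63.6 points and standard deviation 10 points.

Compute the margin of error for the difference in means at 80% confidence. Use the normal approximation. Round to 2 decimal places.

Per-group SEs: s₁/√n₁ = 8/√190 = 0.5804, s₂/√n₂ = 10/√240 = 0.6455.
Unpooled SE of the difference: √(0.33686416 + 0.41667025) = 0.8681.
Margin of error = z* · SE = 1.282 × 0.8681 = 1.1129.

1.11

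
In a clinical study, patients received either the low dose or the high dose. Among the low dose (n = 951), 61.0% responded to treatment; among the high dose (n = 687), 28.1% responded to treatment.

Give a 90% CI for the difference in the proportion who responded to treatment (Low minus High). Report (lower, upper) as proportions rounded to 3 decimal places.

(0.291, 0.367)

Each SE is √(p̂(1−p̂)/n): √(0.6100·0.3900/951) = 0.01582 and √(0.2810·0.7190/687) = 0.01715.
SE(p̂₁ − p̂₂) = √(SE₁² + SE₂²) = √(0.0002502724 + 0.0002941225) = 0.02333, since the two samples are independent.
At 90% confidence z* = 1.645; margin = 1.645 × 0.02333 = 0.03838.
The difference is 0.6100 − 0.2810 = 0.3290, so the interval is 0.3290 ± 0.03838 = (0.291, 0.367).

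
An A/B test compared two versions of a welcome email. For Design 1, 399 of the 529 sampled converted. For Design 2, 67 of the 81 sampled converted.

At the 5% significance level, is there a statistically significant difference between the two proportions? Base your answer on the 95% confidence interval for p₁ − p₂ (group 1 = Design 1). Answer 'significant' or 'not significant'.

not significant

p̂₁ = 399/529 = 0.7543 and p̂₂ = 67/81 = 0.8272.
SE₁ = √(p̂₁(1−p̂₁)/n₁) = √(0.7543·0.2457/529) = 0.01872; SE₂ = √(0.8272·0.1728/81) = 0.04201.
Independent samples: SE of the difference = √(SE₁² + SE₂²) = √(0.0003504384 + 0.0017648401) = 0.04599.
z* for 95% confidence is 1.960, so the margin of error is 1.960 × 0.04599 = 0.09014.
Point estimate p̂₁ − p̂₂ = 0.7543 − 0.8272 = -0.0729.
-0.0729 ± 0.09014 → (-0.16304, 0.01724).
The interval (-0.16304, 0.01724) contains 0, so the difference is not significant.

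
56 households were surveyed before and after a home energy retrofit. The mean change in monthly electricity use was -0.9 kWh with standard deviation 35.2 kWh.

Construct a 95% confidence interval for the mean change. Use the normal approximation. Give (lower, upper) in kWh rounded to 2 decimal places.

(-10.12, 8.32)

This is a matched-pairs design, so SE = s_d/√n = 35.2/√56 = 4.7038.
Margin = 1.960 × 4.7038 = 9.2194; the interval is -0.9 ± 9.2194 = (-10.12, 8.32).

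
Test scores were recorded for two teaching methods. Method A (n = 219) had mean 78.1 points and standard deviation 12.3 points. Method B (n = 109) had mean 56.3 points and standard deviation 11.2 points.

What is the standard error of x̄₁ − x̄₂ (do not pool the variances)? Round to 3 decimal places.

Standard errors of each mean: 12.3/√219 = 0.8312 and 11.2/√109 = 1.0728.
SE(x̄₁ − x̄₂) = √(0.8312² + 1.0728²) = 1.3571 for independent samples with unequal variances.

1.357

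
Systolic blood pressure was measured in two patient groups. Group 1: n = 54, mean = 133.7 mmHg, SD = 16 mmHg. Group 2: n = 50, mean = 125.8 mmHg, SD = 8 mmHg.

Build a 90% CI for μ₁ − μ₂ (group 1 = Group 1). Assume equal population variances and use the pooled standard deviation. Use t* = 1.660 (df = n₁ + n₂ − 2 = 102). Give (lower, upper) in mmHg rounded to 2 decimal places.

(3.73, 12.07)

s_p = √[((n₁−1)s₁² + (n₂−1)s₂²)/(n₁+n₂−2)] = √[(53·16² + 49·8²)/102] = 12.7971.
SE = 12.7971·√(1/54 + 1/50) = 2.5116.
With t* = 1.660, margin = 1.660 × 2.5116 = 4.1693.
x̄₁ − x̄₂ = 133.7 − 125.8 = 7.9000; interval 7.9000 ± 4.1693 = (3.73, 12.07).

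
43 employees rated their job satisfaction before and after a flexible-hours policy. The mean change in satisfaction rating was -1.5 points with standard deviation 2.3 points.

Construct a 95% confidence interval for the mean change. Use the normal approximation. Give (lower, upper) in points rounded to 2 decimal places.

Paired design: SE = s_d/√n = 2.3/√43 = 0.3507.
z* = 1.960; margin of error = 1.960 × 0.3507 = 0.6874.
-1.5 ± 0.6874 → (-2.19, -0.81).

(-2.19, -0.81)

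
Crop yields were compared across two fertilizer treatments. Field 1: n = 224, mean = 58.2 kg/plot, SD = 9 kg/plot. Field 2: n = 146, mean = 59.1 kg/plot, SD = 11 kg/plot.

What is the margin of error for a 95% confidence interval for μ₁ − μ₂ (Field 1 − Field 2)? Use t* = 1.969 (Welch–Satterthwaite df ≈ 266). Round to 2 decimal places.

2.15

SE₁ = s₁/√n₁ = 9/√224 = 0.6013; SE₂ = 11/√146 = 0.9104.
Independent samples, unequal variances: SE_diff = √(SE₁² + SE₂²) = √(0.36156169 + 0.82882816) = 1.0910.
t* = 1.969, so margin of error = 1.969 × 1.0910 = 2.1482.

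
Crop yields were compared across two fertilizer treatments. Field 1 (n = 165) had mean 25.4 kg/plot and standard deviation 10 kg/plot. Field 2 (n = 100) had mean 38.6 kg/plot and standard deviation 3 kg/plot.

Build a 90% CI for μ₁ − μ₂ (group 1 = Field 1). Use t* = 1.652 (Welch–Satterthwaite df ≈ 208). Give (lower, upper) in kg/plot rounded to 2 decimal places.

Per-group SEs: s₁/√n₁ = 10/√165 = 0.7785, s₂/√n₂ = 3/√100 = 0.3000.
Unpooled SE of the difference: √(0.60606225 + 0.09) = 0.8343.
Margin of error = t* · SE = 1.652 × 0.8343 = 1.3783.
x̄₁ − x̄₂ = 25.4 − 38.6 = -13.2000.
CI: -13.2000 ± 1.3783 = (-14.58, -11.82).

(-14.58, -11.82)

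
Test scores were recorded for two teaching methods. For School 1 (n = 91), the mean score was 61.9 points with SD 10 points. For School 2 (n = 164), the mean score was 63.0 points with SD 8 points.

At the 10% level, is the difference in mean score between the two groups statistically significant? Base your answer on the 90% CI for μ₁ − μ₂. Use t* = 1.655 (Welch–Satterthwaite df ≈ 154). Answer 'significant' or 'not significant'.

Standard errors of each mean: 10/√91 = 1.0483 and 8/√164 = 0.6247.
SE(x̄₁ − x̄₂) = √(1.0483² + 0.6247²) = 1.2203 for independent samples with unequal variances.
With t* = 1.655, the margin is 1.655 × 1.2203 = 2.0196.
x̄₁ − x̄₂ = 61.9 − 63.0 = -1.1000; the interval is -1.1000 ± 2.0196 = (-3.1196, 0.9196).
The interval (-3.1196, 0.9196) contains 0, so the difference is not significant.

not significant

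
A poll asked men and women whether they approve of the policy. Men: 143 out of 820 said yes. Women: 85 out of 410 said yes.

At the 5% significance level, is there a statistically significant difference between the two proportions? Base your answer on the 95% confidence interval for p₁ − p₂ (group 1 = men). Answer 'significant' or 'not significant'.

not significant

p̂₁ = 143/820 = 0.1744 and p̂₂ = 85/410 = 0.2073.
SE₁ = √(p̂₁(1−p̂₁)/n₁) = √(0.1744·0.8256/820) = 0.01325; SE₂ = √(0.2073·0.7927/410) = 0.02002.
Independent samples: SE of the difference = √(SE₁² + SE₂²) = √(0.0001755625 + 0.0004008004) = 0.02401.
z* for 95% confidence is 1.960, so the margin of error is 1.960 × 0.02401 = 0.04706.
Point estimate p̂₁ − p̂₂ = 0.1744 − 0.2073 = -0.0329.
-0.0329 ± 0.04706 → (-0.07996, 0.01416).
The interval (-0.07996, 0.01416) contains 0, so the difference is not significant.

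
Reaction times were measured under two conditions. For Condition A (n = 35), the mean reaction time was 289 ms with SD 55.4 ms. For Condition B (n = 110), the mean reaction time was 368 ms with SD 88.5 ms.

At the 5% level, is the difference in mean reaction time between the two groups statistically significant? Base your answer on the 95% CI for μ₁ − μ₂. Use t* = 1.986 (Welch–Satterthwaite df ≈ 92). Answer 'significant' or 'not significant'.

SE₁ = s₁/√n₁ = 55.4/√35 = 9.3643; SE₂ = 88.5/√110 = 8.4381.
Independent samples, unequal variances: SE_diff = √(SE₁² + SE₂²) = √(87.69011449 + 71.20153161) = 12.6052.
t* = 1.986, so margin of error = 1.986 × 12.6052 = 25.0339.
Difference in means = 289 − 368 = -79.0000.
-79.0000 ± 25.0339 → (-104.0339, -53.9661).
The interval (-104.0339, -53.9661) does not contain 0, so the difference is significant.

significant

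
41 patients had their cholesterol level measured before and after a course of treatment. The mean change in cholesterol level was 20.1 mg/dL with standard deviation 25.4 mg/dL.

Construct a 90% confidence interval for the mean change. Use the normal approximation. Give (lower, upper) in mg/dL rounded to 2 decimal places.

This is a matched-pairs design, so SE = s_d/√n = 25.4/√41 = 3.9668.
Margin = 1.645 × 3.9668 = 6.5254; the interval is 20.1 ± 6.5254 = (13.57, 26.63).

(13.57, 26.63)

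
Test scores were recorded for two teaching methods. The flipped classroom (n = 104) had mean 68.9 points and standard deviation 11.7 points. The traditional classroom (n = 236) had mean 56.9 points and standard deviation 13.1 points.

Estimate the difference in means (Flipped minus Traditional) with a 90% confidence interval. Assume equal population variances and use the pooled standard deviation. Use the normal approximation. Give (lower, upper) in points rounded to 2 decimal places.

(9.54, 14.46)

Pooled variance s_p² = [103·11.7² + 235·13.1²] / (104+236−2) = 161.0296, so s_p = 12.6897.
SE_diff = s_p·√(1/n₁ + 1/n₂) = 12.6897·√(1/104 + 1/236) = 1.4935.
z* = 1.645; margin = 1.645 × 1.4935 = 2.4568.
Difference = 68.9 − 56.9 = 12.0000.
12.0000 ± 2.4568 → (9.54, 14.46).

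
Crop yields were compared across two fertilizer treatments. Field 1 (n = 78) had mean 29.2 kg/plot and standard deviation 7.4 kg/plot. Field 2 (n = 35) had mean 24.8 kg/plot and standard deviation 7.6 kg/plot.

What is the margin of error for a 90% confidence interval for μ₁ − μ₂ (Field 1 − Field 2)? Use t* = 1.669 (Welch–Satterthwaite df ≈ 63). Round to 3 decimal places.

2.560

SE₁ = s₁/√n₁ = 7.4/√78 = 0.8379; SE₂ = 7.6/√35 = 1.2846.
Independent samples, unequal variances: SE_diff = √(SE₁² + SE₂²) = √(0.70207641 + 1.65019716) = 1.5337.
t* = 1.669, so margin of error = 1.669 × 1.5337 = 2.5597.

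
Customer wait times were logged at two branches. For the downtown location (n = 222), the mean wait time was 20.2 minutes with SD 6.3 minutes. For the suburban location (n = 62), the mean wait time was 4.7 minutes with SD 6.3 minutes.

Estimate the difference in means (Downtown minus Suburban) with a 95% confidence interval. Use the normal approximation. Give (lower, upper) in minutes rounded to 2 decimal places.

(13.73, 17.27)

Per-group SEs: s₁/√n₁ = 6.3/√222 = 0.4228, s₂/√n₂ = 6.3/√62 = 0.8001.
Unpooled SE of the difference: √(0.17875984 + 0.64016001) = 0.9049.
Margin of error = z* · SE = 1.960 × 0.9049 = 1.7736.
x̄₁ − x̄₂ = 20.2 − 4.7 = 15.5000.
CI: 15.5000 ± 1.7736 = (13.73, 17.27).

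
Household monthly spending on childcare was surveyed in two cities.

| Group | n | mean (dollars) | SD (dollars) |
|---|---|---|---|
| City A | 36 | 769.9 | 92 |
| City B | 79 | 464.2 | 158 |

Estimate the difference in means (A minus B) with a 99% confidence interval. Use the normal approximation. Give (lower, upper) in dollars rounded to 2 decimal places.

(245.23, 366.17)

SE₁ = s₁/√n₁ = 92/√36 = 15.3333; SE₂ = 158/√79 = 17.7764.
Independent samples, unequal variances: SE_diff = √(SE₁² + SE₂²) = √(235.11008889 + 316.00039696) = 23.4757.
z* = 2.576, so margin of error = 2.576 × 23.4757 = 60.4734.
Difference in means = 769.9 − 464.2 = 305.7000.
305.7000 ± 60.4734 → (245.23, 366.17).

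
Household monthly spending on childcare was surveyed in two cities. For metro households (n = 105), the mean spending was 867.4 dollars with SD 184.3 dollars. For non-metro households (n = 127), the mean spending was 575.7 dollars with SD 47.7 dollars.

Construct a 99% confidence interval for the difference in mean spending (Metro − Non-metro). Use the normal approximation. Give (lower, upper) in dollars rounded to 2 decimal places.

(244.10, 339.30)

Per-group SEs: s₁/√n₁ = 184.3/√105 = 17.9858, s₂/√n₂ = 47.7/√127 = 4.2327.
Unpooled SE of the difference: √(323.48900164 + 17.91574929) = 18.4771.
Margin of error = z* · SE = 2.576 × 18.4771 = 47.5970.
x̄₁ − x̄₂ = 867.4 − 575.7 = 291.7000.
CI: 291.7000 ± 47.5970 = (244.10, 339.30).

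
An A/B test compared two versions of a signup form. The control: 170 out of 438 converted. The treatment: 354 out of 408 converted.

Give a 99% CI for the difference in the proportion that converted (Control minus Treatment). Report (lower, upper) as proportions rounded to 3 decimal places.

(-0.553, -0.406)

p̂₁ = 170/438 = 0.3881 and p̂₂ = 354/408 = 0.8676.
SE₁ = √(p̂₁(1−p̂₁)/n₁) = √(0.3881·0.6119/438) = 0.02328; SE₂ = √(0.8676·0.1324/408) = 0.01678.
Independent samples: SE of the difference = √(SE₁² + SE₂²) = √(0.0005419584 + 0.0002815684) = 0.02870.
z* for 99% confidence is 2.576, so the margin of error is 2.576 × 0.02870 = 0.07393.
Point estimate p̂₁ − p̂₂ = 0.3881 − 0.8676 = -0.4795.
-0.4795 ± 0.07393 → (-0.553, -0.406).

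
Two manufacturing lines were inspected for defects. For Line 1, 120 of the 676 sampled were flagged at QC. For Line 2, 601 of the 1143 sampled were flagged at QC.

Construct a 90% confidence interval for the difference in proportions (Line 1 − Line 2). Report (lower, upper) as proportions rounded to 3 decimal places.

p̂₁ = 120/676 = 0.1775 and p̂₂ = 601/1143 = 0.5258.
SE₁ = √(p̂₁(1−p̂₁)/n₁) = √(0.1775·0.8225/676) = 0.01470; SE₂ = √(0.5258·0.4742/1143) = 0.01477.
Independent samples: SE of the difference = √(SE₁² + SE₂²) = √(0.00021609 + 0.0002181529) = 0.02084.
z* for 90% confidence is 1.645, so the margin of error is 1.645 × 0.02084 = 0.03428.
Point estimate p̂₁ − p̂₂ = 0.1775 − 0.5258 = -0.3483.
-0.3483 ± 0.03428 → (-0.383, -0.314).

(-0.383, -0.314)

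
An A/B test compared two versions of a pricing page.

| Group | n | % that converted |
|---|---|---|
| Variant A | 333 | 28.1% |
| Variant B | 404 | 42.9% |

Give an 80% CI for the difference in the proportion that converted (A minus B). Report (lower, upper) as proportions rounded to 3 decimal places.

(-0.193, -0.103)

Each SE is √(p̂(1−p̂)/n): √(0.2810·0.7190/333) = 0.02463 and √(0.4290·0.5710/404) = 0.02462.
SE(p̂₁ − p̂₂) = √(SE₁² + SE₂²) = √(0.0006066369 + 0.0006061444) = 0.03483, since the two samples are independent.
At 80% confidence z* = 1.282; margin = 1.282 × 0.03483 = 0.04465.
The difference is 0.2810 − 0.4290 = -0.1480, so the interval is -0.1480 ± 0.04465 = (-0.193, -0.103).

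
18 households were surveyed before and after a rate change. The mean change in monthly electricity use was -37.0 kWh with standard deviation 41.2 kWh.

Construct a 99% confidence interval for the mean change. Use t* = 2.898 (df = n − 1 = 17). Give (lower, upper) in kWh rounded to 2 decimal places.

This is a matched-pairs design, so SE = s_d/√n = 41.2/√18 = 9.7109.
Margin = 2.898 × 9.7109 = 28.1422; the interval is -37.0 ± 28.1422 = (-65.14, -8.86).

(-65.14, -8.86)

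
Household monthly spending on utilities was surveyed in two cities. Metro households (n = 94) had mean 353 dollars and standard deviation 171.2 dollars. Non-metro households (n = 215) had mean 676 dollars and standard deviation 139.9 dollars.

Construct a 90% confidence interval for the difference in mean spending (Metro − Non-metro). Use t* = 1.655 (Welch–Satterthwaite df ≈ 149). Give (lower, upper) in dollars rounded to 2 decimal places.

SE₁ = s₁/√n₁ = 171.2/√94 = 17.6579; SE₂ = 139.9/√215 = 9.5411.
Independent samples, unequal variances: SE_diff = √(SE₁² + SE₂²) = √(311.80143241 + 91.03258921) = 20.0707.
t* = 1.655, so margin of error = 1.655 × 20.0707 = 33.2170.
Difference in means = 353 − 676 = -323.0000.
-323.0000 ± 33.2170 → (-356.22, -289.78).

(-356.22, -289.78)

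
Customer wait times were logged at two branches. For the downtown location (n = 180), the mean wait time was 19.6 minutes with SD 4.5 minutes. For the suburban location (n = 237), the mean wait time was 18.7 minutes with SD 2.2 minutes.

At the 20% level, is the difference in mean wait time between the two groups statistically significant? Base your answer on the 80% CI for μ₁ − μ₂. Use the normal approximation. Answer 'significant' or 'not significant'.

significant

Per-group SEs: s₁/√n₁ = 4.5/√180 = 0.3354, s₂/√n₂ = 2.2/√237 = 0.1429.
Unpooled SE of the difference: √(0.11249316 + 0.02042041) = 0.3646.
Margin of error = z* · SE = 1.282 × 0.3646 = 0.4674.
x̄₁ − x̄₂ = 19.6 − 18.7 = 0.9000.
CI: 0.9000 ± 0.4674 = (0.4326, 1.3674).
The interval (0.4326, 1.3674) does not contain 0, so the difference is significant.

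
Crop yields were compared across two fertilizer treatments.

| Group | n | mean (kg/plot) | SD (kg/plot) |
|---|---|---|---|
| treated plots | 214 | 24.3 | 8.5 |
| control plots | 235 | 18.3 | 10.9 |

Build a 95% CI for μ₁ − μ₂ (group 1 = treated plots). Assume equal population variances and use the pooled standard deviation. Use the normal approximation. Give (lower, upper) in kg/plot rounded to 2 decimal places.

(4.18, 7.82)

s_p = √[((n₁−1)s₁² + (n₂−1)s₂²)/(n₁+n₂−2)] = √[(213·8.5² + 234·10.9²)/447] = 9.8297.
SE = 9.8297·√(1/214 + 1/235) = 0.9288.
With z* = 1.960, margin = 1.960 × 0.9288 = 1.8204.
x̄₁ − x̄₂ = 24.3 − 18.3 = 6.0000; interval 6.0000 ± 1.8204 = (4.18, 7.82).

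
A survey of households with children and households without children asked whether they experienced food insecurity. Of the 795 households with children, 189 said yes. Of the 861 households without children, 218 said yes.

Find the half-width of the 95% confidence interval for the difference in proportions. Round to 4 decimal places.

0.0415

Sample proportions: 189/795 = 0.2377, 218/861 = 0.2532.
Each SE is √(p̂(1−p̂)/n): √(0.2377·0.7623/795) = 0.01510 and √(0.2532·0.7468/861) = 0.01482.
SE(p̂₁ − p̂₂) = √(SE₁² + SE₂²) = √(0.00022801 + 0.0002196324) = 0.02116, since the two samples are independent.
At 95% confidence z* = 1.960; margin = 1.960 × 0.02116 = 0.04147.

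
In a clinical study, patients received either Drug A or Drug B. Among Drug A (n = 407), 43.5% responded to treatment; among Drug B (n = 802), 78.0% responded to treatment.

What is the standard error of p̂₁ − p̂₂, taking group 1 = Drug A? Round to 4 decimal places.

Each SE is √(p̂(1−p̂)/n): √(0.4350·0.5650/407) = 0.02457 and √(0.7800·0.2200/802) = 0.01463.
SE(p̂₁ − p̂₂) = √(SE₁² + SE₂²) = √(0.0006036849 + 0.0002140369) = 0.02860, since the two samples are independent.

0.0286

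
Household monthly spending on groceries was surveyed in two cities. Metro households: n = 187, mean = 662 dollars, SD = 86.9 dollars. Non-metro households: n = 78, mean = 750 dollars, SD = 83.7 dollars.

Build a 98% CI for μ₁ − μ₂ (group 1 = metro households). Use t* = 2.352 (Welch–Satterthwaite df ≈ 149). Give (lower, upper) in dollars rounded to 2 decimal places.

SE₁ = s₁/√n₁ = 86.9/√187 = 6.3548; SE₂ = 83.7/√78 = 9.4772.
Independent samples, unequal variances: SE_diff = √(SE₁² + SE₂²) = √(40.38348304 + 89.81731984) = 11.4106.
t* = 2.352, so margin of error = 2.352 × 11.4106 = 26.8377.
Difference in means = 662 − 750 = -88.0000.
-88.0000 ± 26.8377 → (-114.84, -61.16).

(-114.84, -61.16)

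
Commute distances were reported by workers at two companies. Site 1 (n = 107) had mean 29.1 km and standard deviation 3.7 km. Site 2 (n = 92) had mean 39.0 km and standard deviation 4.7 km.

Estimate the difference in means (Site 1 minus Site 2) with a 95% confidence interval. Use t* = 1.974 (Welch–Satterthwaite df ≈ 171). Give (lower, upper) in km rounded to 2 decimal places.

(-11.10, -8.70)

SE₁ = s₁/√n₁ = 3.7/√107 = 0.3577; SE₂ = 4.7/√92 = 0.4900.
Independent samples, unequal variances: SE_diff = √(SE₁² + SE₂²) = √(0.12794929 + 0.2401) = 0.6067.
t* = 1.974, so margin of error = 1.974 × 0.6067 = 1.1976.
Difference in means = 29.1 − 39.0 = -9.9000.
-9.9000 ± 1.1976 → (-11.10, -8.70).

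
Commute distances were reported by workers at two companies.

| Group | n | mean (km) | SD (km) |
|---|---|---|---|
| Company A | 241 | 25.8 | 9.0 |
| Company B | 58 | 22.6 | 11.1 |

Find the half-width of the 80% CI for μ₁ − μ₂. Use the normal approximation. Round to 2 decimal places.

2.01

Standard errors of each mean: 9.0/√241 = 0.5797 and 11.1/√58 = 1.4575.
SE(x̄₁ − x̄₂) = √(0.5797² + 1.4575²) = 1.5686 for independent samples with unequal variances.
With z* = 1.282, the margin is 1.282 × 1.5686 = 2.0109.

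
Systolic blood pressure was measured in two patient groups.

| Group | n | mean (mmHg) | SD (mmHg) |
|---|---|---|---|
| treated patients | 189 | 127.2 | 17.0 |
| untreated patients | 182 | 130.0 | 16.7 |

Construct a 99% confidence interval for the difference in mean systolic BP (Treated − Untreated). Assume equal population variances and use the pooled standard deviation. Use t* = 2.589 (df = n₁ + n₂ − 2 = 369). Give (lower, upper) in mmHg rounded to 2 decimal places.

Pooled variance s_p² = [188·17.0² + 181·16.7²] / (189+182−2) = 284.0409, so s_p = 16.8535.
SE_diff = s_p·√(1/n₁ + 1/n₂) = 16.8535·√(1/189 + 1/182) = 1.7503.
t* = 2.589; margin = 2.589 × 1.7503 = 4.5315.
Difference = 127.2 − 130.0 = -2.8000.
-2.8000 ± 4.5315 → (-7.33, 1.73).

(-7.33, 1.73)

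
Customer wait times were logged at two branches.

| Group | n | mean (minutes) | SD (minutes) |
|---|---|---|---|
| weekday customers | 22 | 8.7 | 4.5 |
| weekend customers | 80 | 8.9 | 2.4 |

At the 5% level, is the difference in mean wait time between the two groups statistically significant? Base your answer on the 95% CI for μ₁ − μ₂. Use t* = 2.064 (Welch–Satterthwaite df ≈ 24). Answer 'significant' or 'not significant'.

Per-group SEs: s₁/√n₁ = 4.5/√22 = 0.9594, s₂/√n₂ = 2.4/√80 = 0.2683.
Unpooled SE of the difference: √(0.92044836 + 0.07198489) = 0.9962.
Margin of error = t* · SE = 2.064 × 0.9962 = 2.0562.
x̄₁ − x̄₂ = 8.7 − 8.9 = -0.2000.
CI: -0.2000 ± 2.0562 = (-2.2562, 1.8562).
The interval (-2.2562, 1.8562) contains 0, so the difference is not significant.

not significant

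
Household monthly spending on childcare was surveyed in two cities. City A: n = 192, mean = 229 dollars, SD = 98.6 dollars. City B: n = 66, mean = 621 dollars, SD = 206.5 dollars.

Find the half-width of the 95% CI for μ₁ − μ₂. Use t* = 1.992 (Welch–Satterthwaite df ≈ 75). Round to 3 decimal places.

52.580

Standard errors of each mean: 98.6/√192 = 7.1158 and 206.5/√66 = 25.4184.
SE(x̄₁ − x̄₂) = √(7.1158² + 25.4184²) = 26.3956 for independent samples with unequal variances.
With t* = 1.992, the margin is 1.992 × 26.3956 = 52.5800.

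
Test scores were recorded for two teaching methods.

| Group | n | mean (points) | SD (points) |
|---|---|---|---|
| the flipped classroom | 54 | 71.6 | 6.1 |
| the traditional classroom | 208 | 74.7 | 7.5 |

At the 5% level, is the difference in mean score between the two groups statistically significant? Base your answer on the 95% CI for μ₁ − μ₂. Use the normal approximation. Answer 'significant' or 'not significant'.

Per-group SEs: s₁/√n₁ = 6.1/√54 = 0.8301, s₂/√n₂ = 7.5/√208 = 0.5200.
Unpooled SE of the difference: √(0.68906601 + 0.2704) = 0.9795.
Margin of error = z* · SE = 1.960 × 0.9795 = 1.9198.
x̄₁ − x̄₂ = 71.6 − 74.7 = -3.1000.
CI: -3.1000 ± 1.9198 = (-5.0198, -1.1802).
The interval (-5.0198, -1.1802) does not contain 0, so the difference is significant.

significant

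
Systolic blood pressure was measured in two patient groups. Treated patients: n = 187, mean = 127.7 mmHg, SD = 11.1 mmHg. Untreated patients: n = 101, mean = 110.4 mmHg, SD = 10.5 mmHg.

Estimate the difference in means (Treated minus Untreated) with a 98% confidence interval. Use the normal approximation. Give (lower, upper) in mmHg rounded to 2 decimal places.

(14.22, 20.38)

Per-group SEs: s₁/√n₁ = 11.1/√187 = 0.8117, s₂/√n₂ = 10.5/√101 = 1.0448.
Unpooled SE of the difference: √(0.65885689 + 1.09160704) = 1.3231.
Margin of error = z* · SE = 2.326 × 1.3231 = 3.0775.
x̄₁ − x̄₂ = 127.7 − 110.4 = 17.3000.
CI: 17.3000 ± 3.0775 = (14.22, 20.38).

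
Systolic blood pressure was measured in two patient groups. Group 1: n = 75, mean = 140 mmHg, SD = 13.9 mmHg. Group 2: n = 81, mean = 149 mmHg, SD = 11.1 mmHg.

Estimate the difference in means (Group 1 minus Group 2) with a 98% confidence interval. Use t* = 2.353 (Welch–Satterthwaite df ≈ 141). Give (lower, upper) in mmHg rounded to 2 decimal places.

Per-group SEs: s₁/√n₁ = 13.9/√75 = 1.6050, s₂/√n₂ = 11.1/√81 = 1.2333.
Unpooled SE of the difference: √(2.576025 + 1.52102889) = 2.0241.
Margin of error = t* · SE = 2.353 × 2.0241 = 4.7627.
x̄₁ − x̄₂ = 140 − 149 = -9.0000.
CI: -9.0000 ± 4.7627 = (-13.76, -4.24).

(-13.76, -4.24)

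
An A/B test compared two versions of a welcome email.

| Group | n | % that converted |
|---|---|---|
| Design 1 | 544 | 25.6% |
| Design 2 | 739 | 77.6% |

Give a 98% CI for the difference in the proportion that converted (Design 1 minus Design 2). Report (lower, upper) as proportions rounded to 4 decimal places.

(-0.5763, -0.4637)

Each SE is √(p̂(1−p̂)/n): √(0.2560·0.7440/544) = 0.01871 and √(0.7760·0.2240/739) = 0.01534.
SE(p̂₁ − p̂₂) = √(SE₁² + SE₂²) = √(0.0003500641 + 0.0002353156) = 0.02419, since the two samples are independent.
At 98% confidence z* = 2.326; margin = 2.326 × 0.02419 = 0.05627.
The difference is 0.2560 − 0.7760 = -0.5200, so the interval is -0.5200 ± 0.05627 = (-0.5763, -0.4637).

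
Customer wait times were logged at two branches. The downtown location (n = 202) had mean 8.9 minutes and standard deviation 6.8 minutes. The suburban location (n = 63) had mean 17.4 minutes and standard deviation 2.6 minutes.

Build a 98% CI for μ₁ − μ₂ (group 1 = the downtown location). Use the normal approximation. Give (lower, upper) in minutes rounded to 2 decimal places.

(-9.85, -7.15)

Standard errors of each mean: 6.8/√202 = 0.4784 and 2.6/√63 = 0.3276.
SE(x̄₁ − x̄₂) = √(0.4784² + 0.3276²) = 0.5798 for independent samples with unequal variances.
With z* = 2.326, the margin is 2.326 × 0.5798 = 1.3486.
x̄₁ − x̄₂ = 8.9 − 17.4 = -8.5000; the interval is -8.5000 ± 1.3486 = (-9.85, -7.15).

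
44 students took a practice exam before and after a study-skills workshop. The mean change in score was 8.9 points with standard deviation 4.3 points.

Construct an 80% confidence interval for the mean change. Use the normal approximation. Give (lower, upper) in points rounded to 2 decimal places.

This is a matched-pairs design, so SE = s_d/√n = 4.3/√44 = 0.6482.
Margin = 1.282 × 0.6482 = 0.8310; the interval is 8.9 ± 0.8310 = (8.07, 9.73).

(8.07, 9.73)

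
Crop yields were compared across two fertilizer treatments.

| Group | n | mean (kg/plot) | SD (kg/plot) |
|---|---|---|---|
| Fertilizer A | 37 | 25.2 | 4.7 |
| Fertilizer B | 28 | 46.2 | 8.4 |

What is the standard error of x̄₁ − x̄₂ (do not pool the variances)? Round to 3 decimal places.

SE₁ = s₁/√n₁ = 4.7/√37 = 0.7727; SE₂ = 8.4/√28 = 1.5875.
Independent samples, unequal variances: SE_diff = √(SE₁² + SE₂²) = √(0.59706529 + 2.52015625) = 1.7656.

1.766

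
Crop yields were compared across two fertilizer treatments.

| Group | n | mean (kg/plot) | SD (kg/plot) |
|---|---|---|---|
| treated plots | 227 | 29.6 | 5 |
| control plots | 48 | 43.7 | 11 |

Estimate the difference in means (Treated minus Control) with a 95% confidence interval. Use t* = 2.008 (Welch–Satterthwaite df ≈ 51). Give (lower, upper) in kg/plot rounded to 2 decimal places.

Standard errors of each mean: 5/√227 = 0.3319 and 11/√48 = 1.5877.
SE(x̄₁ − x̄₂) = √(0.3319² + 1.5877²) = 1.6220 for independent samples with unequal variances.
With t* = 2.008, the margin is 2.008 × 1.6220 = 3.2570.
x̄₁ − x̄₂ = 29.6 − 43.7 = -14.1000; the interval is -14.1000 ± 3.2570 = (-17.36, -10.84).

(-17.36, -10.84)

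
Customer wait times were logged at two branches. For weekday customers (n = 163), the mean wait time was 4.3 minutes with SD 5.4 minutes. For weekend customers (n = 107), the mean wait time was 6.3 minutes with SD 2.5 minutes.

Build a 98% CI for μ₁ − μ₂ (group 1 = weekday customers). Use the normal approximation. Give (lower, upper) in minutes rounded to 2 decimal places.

(-3.13, -0.87)

Per-group SEs: s₁/√n₁ = 5.4/√163 = 0.4230, s₂/√n₂ = 2.5/√107 = 0.2417.
Unpooled SE of the difference: √(0.178929 + 0.05841889) = 0.4872.
Margin of error = z* · SE = 2.326 × 0.4872 = 1.1332.
x̄₁ − x̄₂ = 4.3 − 6.3 = -2.0000.
CI: -2.0000 ± 1.1332 = (-3.13, -0.87).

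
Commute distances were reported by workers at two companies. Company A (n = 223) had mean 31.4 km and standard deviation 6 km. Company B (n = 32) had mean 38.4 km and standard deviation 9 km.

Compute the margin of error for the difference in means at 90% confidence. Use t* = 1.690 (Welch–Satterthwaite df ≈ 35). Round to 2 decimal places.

2.77

Standard errors of each mean: 6/√223 = 0.4018 and 9/√32 = 1.5910.
SE(x̄₁ − x̄₂) = √(0.4018² + 1.5910²) = 1.6410 for independent samples with unequal variances.
With t* = 1.690, the margin is 1.690 × 1.6410 = 2.7733.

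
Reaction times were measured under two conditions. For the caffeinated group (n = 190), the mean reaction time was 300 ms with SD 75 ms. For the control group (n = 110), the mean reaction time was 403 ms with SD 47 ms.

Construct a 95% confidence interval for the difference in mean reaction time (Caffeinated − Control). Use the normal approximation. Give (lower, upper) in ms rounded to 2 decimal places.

Per-group SEs: s₁/√n₁ = 75/√190 = 5.4411, s₂/√n₂ = 47/√110 = 4.4813.
Unpooled SE of the difference: √(29.60556921 + 20.08204969) = 7.0489.
Margin of error = z* · SE = 1.960 × 7.0489 = 13.8158.
x̄₁ − x̄₂ = 300 − 403 = -103.0000.
CI: -103.0000 ± 13.8158 = (-116.82, -89.18).

(-116.82, -89.18)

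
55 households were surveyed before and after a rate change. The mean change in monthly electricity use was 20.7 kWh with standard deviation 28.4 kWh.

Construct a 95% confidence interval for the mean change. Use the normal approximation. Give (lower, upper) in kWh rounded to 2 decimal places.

(13.19, 28.21)

This is a matched-pairs design, so SE = s_d/√n = 28.4/√55 = 3.8295.
Margin = 1.960 × 3.8295 = 7.5058; the interval is 20.7 ± 7.5058 = (13.19, 28.21).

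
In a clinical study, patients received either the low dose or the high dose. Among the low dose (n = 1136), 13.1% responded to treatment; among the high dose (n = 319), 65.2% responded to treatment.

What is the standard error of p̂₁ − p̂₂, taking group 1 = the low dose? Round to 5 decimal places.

SE₁ = √(p̂₁(1−p̂₁)/n₁) = √(0.1310·0.8690/1136) = 0.01001; SE₂ = √(0.6520·0.3480/319) = 0.02667.
Independent samples: SE of the difference = √(SE₁² + SE₂²) = √(0.0001002001 + 0.0007112889) = 0.02849.

0.02849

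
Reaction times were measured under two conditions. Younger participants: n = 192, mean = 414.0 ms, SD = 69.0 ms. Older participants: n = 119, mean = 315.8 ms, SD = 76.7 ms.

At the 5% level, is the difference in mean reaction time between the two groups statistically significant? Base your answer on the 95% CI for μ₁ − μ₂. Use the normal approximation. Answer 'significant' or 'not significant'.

SE₁ = s₁/√n₁ = 69.0/√192 = 4.9796; SE₂ = 76.7/√119 = 7.0311.
Independent samples, unequal variances: SE_diff = √(SE₁² + SE₂²) = √(24.79641616 + 49.43636721) = 8.6158.
z* = 1.960, so margin of error = 1.960 × 8.6158 = 16.8870.
Difference in means = 414.0 − 315.8 = 98.2000.
98.2000 ± 16.8870 → (81.3130, 115.0870).
The interval (81.3130, 115.0870) does not contain 0, so the difference is significant.

significant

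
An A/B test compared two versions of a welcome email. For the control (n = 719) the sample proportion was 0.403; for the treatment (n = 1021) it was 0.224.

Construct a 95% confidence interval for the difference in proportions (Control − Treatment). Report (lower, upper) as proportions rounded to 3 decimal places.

(0.135, 0.223)

Each SE is √(p̂(1−p̂)/n): √(0.4030·0.5970/719) = 0.01829 and √(0.2240·0.7760/1021) = 0.01305.
SE(p̂₁ − p̂₂) = √(SE₁² + SE₂²) = √(0.0003345241 + 0.0001703025) = 0.02247, since the two samples are independent.
At 95% confidence z* = 1.960; margin = 1.960 × 0.02247 = 0.04404.
The difference is 0.4030 − 0.2240 = 0.1790, so the interval is 0.1790 ± 0.04404 = (0.135, 0.223).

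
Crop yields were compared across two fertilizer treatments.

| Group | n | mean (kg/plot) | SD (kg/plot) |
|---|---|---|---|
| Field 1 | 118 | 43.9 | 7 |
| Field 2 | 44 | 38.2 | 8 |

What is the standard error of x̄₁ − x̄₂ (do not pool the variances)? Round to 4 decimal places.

1.3674

SE₁ = s₁/√n₁ = 7/√118 = 0.6444; SE₂ = 8/√44 = 1.2060.
Independent samples, unequal variances: SE_diff = √(SE₁² + SE₂²) = √(0.41525136 + 1.454436) = 1.3674.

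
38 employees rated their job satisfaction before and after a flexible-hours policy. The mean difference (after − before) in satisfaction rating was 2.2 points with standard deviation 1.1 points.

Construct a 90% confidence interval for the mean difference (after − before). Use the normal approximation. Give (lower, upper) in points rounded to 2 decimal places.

Paired design: SE = s_d/√n = 1.1/√38 = 0.1784.
z* = 1.645; margin of error = 1.645 × 0.1784 = 0.2935.
2.2 ± 0.2935 → (1.91, 2.49).

(1.91, 2.49)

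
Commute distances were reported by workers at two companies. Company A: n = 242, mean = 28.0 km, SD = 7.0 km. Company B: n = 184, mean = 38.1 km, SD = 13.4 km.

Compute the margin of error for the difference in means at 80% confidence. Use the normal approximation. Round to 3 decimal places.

1.392

Standard errors of each mean: 7.0/√242 = 0.4500 and 13.4/√184 = 0.9879.
SE(x̄₁ − x̄₂) = √(0.4500² + 0.9879²) = 1.0856 for independent samples with unequal variances.
With z* = 1.282, the margin is 1.282 × 1.0856 = 1.3917.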